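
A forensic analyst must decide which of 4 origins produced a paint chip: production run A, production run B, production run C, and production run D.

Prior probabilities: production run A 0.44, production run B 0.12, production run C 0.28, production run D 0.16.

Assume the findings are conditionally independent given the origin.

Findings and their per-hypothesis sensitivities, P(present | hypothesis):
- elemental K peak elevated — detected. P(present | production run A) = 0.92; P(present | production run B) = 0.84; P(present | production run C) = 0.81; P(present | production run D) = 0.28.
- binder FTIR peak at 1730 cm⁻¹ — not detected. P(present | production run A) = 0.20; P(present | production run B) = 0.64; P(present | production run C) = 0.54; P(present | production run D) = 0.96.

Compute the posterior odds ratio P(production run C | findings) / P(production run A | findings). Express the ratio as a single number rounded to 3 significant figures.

0.322

Posterior odds equal prior odds times the likelihood ratio; only the two competing hypotheses matter (using 1 − P(present | H) for each absent finding).
  production run C: 0.28 × 0.81 × (1 − 0.54) = 0.10433
  production run A: 0.44 × 0.92 × (1 − 0.20) = 0.32384
Odds(production run C : production run A) = 0.10433 / 0.32384 ≈ 0.322.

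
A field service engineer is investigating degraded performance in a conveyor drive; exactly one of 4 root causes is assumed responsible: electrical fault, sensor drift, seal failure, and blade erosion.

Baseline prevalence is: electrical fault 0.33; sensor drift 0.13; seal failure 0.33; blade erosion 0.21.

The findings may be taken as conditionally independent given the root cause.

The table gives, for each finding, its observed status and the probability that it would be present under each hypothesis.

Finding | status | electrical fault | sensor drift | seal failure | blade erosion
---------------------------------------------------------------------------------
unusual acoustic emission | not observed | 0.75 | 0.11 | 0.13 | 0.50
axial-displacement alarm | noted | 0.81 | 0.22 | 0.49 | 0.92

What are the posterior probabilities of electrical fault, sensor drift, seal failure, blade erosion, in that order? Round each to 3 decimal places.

Multiply each prior by the joint likelihood of the evidence pattern (using 1 − P(present | H) for each absent finding):
  electrical fault: 0.33 × (1 − 0.75) × 0.81 = 0.066825
  sensor drift: 0.13 × (1 − 0.11) × 0.22 = 0.025454
  seal failure: 0.33 × (1 − 0.13) × 0.49 = 0.14068
  blade erosion: 0.21 × (1 − 0.50) × 0.92 = 0.0966
The unnormalized weights sum to 0.32956.
P(electrical fault | evidence) = 0.066825 / 0.32956 ≈ 0.203
P(sensor drift | evidence) = 0.025454 / 0.32956 ≈ 0.077
P(seal failure | evidence) = 0.14068 / 0.32956 ≈ 0.427
P(blade erosion | evidence) = 0.0966 / 0.32956 ≈ 0.293

0.203, 0.077, 0.427, 0.293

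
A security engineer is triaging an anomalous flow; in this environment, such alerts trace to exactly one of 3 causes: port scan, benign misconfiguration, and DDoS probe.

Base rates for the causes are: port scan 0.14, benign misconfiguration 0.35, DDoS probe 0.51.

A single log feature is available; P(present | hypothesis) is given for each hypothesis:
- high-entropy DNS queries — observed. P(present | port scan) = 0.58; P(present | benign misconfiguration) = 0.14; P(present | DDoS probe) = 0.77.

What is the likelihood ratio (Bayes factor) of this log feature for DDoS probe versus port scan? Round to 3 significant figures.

The Bayes factor is the ratio of the two likelihoods.
  DDoS probe: 0.77
  port scan: 0.58
Bayes factor = 0.77 / 0.58 ≈ 1.33

1.33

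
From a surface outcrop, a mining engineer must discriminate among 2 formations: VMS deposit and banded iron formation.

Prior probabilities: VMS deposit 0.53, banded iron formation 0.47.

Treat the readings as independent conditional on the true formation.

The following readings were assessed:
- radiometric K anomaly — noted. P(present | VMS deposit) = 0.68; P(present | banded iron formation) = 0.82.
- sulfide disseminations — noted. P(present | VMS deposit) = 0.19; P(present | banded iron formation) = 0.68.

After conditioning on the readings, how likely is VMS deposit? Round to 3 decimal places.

Multiply each prior by the joint likelihood of the reading pattern:
  VMS deposit: 0.53 × 0.68 × 0.19 = 0.068476
  banded iron formation: 0.47 × 0.82 × 0.68 = 0.26207
Normalizing constant Z = 0.068476 + 0.26207 = 0.33055.
P(VMS deposit | evidence) = 0.068476 / 0.33055 ≈ 0.207.

0.207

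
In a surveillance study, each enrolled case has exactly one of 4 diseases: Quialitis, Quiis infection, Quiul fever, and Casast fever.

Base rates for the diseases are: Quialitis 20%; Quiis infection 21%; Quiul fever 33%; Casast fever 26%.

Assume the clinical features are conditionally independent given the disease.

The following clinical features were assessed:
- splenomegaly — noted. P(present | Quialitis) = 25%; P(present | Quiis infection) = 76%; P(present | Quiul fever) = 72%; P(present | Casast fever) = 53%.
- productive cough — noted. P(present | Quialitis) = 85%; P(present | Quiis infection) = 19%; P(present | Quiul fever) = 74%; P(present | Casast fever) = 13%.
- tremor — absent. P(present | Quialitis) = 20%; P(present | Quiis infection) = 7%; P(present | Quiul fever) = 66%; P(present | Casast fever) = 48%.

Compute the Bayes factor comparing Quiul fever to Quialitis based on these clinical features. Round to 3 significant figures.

The Bayes factor is the ratio of the joint likelihoods of the clinical feature pattern under the two hypotheses (using 1 − P(present | H) for each absent clinical feature).
  Quiul fever: 0.72 × 0.74 × (1 − 0.66) = 0.18115
  Quialitis: 0.25 × 0.85 × (1 − 0.20) = 0.17
Bayes factor = 0.18115 / 0.17 ≈ 1.07

1.07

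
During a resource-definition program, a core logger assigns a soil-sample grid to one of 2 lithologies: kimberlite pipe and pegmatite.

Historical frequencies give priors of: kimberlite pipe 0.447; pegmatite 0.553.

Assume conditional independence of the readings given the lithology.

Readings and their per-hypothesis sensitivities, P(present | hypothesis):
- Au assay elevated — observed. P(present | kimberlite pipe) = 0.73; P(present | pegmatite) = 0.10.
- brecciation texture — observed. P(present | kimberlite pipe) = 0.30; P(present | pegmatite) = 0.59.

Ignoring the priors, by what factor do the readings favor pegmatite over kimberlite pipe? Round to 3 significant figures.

Take the product of per-reading likelihoods under each hypothesis, then divide.
  pegmatite: 0.10 × 0.59 = 0.059
  kimberlite pipe: 0.73 × 0.30 = 0.219
Bayes factor = 0.059 / 0.219 ≈ 0.269

0.269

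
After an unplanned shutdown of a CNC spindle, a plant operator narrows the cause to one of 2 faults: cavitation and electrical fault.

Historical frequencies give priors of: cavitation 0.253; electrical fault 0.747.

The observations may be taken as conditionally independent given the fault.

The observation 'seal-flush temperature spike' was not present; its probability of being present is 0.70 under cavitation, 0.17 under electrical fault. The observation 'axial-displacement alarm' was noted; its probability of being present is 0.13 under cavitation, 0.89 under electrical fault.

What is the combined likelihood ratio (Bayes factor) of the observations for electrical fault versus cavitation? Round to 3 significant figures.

The Bayes factor is the ratio of the joint likelihoods of the evidence pattern under the two hypotheses (using 1 − P(present | H) for each absent observation).
  electrical fault: (1 − 0.17) × 0.89 = 0.7387
  cavitation: (1 − 0.70) × 0.13 = 0.039
Bayes factor = 0.7387 / 0.039 ≈ 18.9

18.9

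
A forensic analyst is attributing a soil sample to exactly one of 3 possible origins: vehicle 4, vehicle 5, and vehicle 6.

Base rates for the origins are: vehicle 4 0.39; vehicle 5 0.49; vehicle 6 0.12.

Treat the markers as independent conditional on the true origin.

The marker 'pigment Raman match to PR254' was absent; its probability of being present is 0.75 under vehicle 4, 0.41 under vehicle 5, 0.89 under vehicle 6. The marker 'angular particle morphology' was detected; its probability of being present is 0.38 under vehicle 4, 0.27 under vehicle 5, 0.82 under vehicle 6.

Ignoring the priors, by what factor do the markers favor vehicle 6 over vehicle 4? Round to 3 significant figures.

Take the product of per-marker likelihoods under each hypothesis (using 1 − P(present | H) for each absent marker), then divide.
  vehicle 6: (1 − 0.89) × 0.82 = 0.0902
  vehicle 4: (1 − 0.75) × 0.38 = 0.095
Bayes factor = 0.0902 / 0.095 ≈ 0.949

0.949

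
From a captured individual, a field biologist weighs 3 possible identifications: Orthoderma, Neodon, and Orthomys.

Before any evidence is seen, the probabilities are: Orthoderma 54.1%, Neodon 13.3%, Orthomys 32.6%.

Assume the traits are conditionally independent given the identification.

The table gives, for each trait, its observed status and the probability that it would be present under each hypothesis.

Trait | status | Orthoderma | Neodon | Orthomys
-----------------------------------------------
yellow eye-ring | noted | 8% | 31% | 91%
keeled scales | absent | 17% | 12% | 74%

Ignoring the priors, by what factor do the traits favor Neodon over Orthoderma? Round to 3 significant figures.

The Bayes factor is the ratio of the joint likelihoods of the trait pattern under the two hypotheses (using 1 − P(present | H) for each absent trait).
  Neodon: 0.31 × (1 − 0.12) = 0.2728
  Orthoderma: 0.08 × (1 − 0.17) = 0.0664
Bayes factor = 0.2728 / 0.0664 ≈ 4.11

4.11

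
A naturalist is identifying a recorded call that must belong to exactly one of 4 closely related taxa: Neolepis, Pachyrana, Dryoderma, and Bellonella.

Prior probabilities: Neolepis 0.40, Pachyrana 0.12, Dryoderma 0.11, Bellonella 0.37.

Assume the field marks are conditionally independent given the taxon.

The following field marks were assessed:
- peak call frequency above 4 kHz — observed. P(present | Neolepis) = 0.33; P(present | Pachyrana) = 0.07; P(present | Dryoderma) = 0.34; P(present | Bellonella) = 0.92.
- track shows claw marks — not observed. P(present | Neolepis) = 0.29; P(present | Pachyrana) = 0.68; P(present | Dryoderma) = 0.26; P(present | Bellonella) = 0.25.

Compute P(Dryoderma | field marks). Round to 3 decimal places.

0.073

For each hypothesis, the unnormalized posterior weight is prior × product of the field mark likelihoods (using 1 − P(present | H) for each absent field mark):
  Neolepis: 0.40 × 0.33 × (1 − 0.29) = 0.09372
  Pachyrana: 0.12 × 0.07 × (1 − 0.68) = 0.002688
  Dryoderma: 0.11 × 0.34 × (1 − 0.26) = 0.027676
  Bellonella: 0.37 × 0.92 × (1 − 0.25) = 0.2553
The unnormalized weights sum to 0.37938.
P(Dryoderma | evidence) = 0.027676 / 0.37938 ≈ 0.073.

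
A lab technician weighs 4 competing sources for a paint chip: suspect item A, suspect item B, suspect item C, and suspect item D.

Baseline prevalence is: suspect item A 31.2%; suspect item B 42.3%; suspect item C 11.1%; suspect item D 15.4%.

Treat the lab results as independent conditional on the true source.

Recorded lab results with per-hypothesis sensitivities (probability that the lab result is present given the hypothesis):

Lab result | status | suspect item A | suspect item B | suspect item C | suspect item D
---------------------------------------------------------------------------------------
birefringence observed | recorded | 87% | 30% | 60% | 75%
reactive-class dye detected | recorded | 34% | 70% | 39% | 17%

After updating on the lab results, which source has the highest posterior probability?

suspect item A

By Bayes' rule with conditional independence, the unnormalized weight for each hypothesis is prior × ∏ likelihoods:
  suspect item A: 0.312 × 0.87 × 0.34 = 0.09229
  suspect item B: 0.423 × 0.30 × 0.70 = 0.08883
  suspect item C: 0.111 × 0.60 × 0.39 = 0.025974
  suspect item D: 0.154 × 0.75 × 0.17 = 0.019635
The unnormalized weights sum to 0.22673.
P(suspect item A | evidence) ≈ 0.09229 / 0.22673 ≈ 0.407
P(suspect item B | evidence) ≈ 0.08883 / 0.22673 ≈ 0.392
P(suspect item C | evidence) ≈ 0.025974 / 0.22673 ≈ 0.115
P(suspect item D | evidence) ≈ 0.019635 / 0.22673 ≈ 0.087
The largest is 0.407, so suspect item A is most probable.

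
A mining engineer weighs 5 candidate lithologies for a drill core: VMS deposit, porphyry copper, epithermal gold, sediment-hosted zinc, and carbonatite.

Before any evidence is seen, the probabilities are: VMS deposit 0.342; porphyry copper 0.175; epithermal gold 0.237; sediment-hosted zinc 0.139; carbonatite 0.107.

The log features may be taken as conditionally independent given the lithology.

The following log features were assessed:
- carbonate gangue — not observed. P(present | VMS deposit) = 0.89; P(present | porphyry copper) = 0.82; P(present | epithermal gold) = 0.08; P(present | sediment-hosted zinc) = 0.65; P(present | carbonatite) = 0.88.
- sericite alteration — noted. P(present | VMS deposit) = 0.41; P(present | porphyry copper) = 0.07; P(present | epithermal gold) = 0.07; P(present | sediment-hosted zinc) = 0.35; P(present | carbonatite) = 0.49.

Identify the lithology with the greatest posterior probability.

Multiply each prior by the joint likelihood of the log feature pattern (using 1 − P(present | H) for each absent log feature):
  VMS deposit: 0.342 × (1 − 0.89) × 0.41 = 0.015424
  porphyry copper: 0.175 × (1 − 0.82) × 0.07 = 0.002205
  epithermal gold: 0.237 × (1 − 0.08) × 0.07 = 0.015263
  sediment-hosted zinc: 0.139 × (1 − 0.65) × 0.35 = 0.017027
  carbonatite: 0.107 × (1 − 0.88) × 0.49 = 0.0062916
The unnormalized weights sum to 0.056211.
P(VMS deposit | evidence) ≈ 0.015424 / 0.056211 ≈ 0.274
P(porphyry copper | evidence) ≈ 0.002205 / 0.056211 ≈ 0.039
P(epithermal gold | evidence) ≈ 0.015263 / 0.056211 ≈ 0.272
P(sediment-hosted zinc | evidence) ≈ 0.017027 / 0.056211 ≈ 0.303
P(carbonatite | evidence) ≈ 0.0062916 / 0.056211 ≈ 0.112
The largest is 0.303, so sediment-hosted zinc is most probable.

sediment-hosted zinc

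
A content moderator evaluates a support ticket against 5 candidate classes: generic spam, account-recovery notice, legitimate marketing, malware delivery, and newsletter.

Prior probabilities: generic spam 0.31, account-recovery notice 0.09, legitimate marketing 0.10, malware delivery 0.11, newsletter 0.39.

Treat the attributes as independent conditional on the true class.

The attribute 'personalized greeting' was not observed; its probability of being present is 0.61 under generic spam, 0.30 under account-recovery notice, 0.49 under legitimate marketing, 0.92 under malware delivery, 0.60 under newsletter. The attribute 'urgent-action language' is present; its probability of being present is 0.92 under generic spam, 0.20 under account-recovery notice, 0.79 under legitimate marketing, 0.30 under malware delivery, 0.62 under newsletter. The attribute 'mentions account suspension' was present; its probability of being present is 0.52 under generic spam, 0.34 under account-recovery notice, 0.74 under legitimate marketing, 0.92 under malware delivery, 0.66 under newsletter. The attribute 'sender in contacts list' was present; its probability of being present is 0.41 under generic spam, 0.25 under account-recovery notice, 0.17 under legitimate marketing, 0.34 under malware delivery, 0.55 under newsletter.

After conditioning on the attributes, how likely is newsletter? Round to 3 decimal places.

0.534

For each hypothesis, the unnormalized posterior weight is prior × product of the attribute likelihoods (using 1 − P(present | H) for each absent attribute):
  generic spam: 0.31 × (1 − 0.61) × 0.92 × 0.52 × 0.41 = 0.023714
  account-recovery notice: 0.09 × (1 − 0.30) × 0.20 × 0.34 × 0.25 = 0.001071
  legitimate marketing: 0.10 × (1 − 0.49) × 0.79 × 0.74 × 0.17 = 0.0050685
  malware delivery: 0.11 × (1 − 0.92) × 0.30 × 0.92 × 0.34 = 0.00082579
  newsletter: 0.39 × (1 − 0.60) × 0.62 × 0.66 × 0.55 = 0.035109
The unnormalized weights sum to 0.065788.
P(newsletter | evidence) = 0.035109 / 0.065788 ≈ 0.534.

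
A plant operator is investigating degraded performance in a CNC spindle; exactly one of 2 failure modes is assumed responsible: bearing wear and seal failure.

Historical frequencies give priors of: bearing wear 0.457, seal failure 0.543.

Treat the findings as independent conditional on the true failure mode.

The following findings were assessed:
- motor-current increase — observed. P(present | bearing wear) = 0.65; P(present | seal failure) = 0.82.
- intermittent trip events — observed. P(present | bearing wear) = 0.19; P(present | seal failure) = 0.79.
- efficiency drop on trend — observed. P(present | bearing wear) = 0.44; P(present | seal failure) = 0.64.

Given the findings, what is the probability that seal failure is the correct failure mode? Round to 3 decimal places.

0.901

By Bayes' rule with conditional independence, the unnormalized weight for each hypothesis is prior × ∏ likelihoods:
  bearing wear: 0.457 × 0.65 × 0.19 × 0.44 = 0.024833
  seal failure: 0.543 × 0.82 × 0.79 × 0.64 = 0.22512
Marginal likelihood of the evidence = 0.24996.
P(seal failure | evidence) = 0.22512 / 0.24996 ≈ 0.901.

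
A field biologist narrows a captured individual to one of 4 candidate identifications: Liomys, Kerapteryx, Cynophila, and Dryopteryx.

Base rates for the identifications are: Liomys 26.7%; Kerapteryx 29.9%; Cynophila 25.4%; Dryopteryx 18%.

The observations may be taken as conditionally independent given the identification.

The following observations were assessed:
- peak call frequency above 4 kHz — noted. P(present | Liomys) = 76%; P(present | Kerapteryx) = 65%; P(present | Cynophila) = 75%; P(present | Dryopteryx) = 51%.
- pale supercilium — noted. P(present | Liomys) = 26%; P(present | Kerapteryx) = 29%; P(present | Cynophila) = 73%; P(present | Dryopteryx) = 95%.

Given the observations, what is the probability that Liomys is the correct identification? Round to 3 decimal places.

For each hypothesis, the unnormalized posterior weight is prior × product of the observation likelihoods:
  Liomys: 0.267 × 0.76 × 0.26 = 0.052759
  Kerapteryx: 0.299 × 0.65 × 0.29 = 0.056361
  Cynophila: 0.254 × 0.75 × 0.73 = 0.13906
  Dryopteryx: 0.180 × 0.51 × 0.95 = 0.08721
Normalizing constant Z = 0.052759 + 0.056361 + 0.13906 + 0.08721 = 0.3354.
P(Liomys | evidence) = 0.052759 / 0.3354 ≈ 0.157.

0.157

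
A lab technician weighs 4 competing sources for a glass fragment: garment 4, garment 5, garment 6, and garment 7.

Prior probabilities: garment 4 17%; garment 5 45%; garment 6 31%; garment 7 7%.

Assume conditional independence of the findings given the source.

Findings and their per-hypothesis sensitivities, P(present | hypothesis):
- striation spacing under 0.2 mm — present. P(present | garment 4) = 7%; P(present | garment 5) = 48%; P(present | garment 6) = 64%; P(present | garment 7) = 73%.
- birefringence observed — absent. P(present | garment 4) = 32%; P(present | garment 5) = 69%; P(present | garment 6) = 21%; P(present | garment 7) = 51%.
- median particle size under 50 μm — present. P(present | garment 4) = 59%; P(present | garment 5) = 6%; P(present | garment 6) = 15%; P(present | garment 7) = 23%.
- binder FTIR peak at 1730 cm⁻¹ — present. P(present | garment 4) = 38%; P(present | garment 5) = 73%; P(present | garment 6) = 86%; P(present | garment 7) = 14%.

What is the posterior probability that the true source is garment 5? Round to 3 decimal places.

0.114

For each hypothesis, the unnormalized posterior weight is prior × product of the finding likelihoods (using 1 − P(present | H) for each absent finding):
  garment 4: 0.17 × 0.07 × (1 − 0.32) × 0.59 × 0.38 = 0.0018142
  garment 5: 0.45 × 0.48 × (1 − 0.69) × 0.06 × 0.73 = 0.0029328
  garment 6: 0.31 × 0.64 × (1 − 0.21) × 0.15 × 0.86 = 0.020219
  garment 7: 0.07 × 0.73 × (1 − 0.51) × 0.23 × 0.14 = 0.00080626
The unnormalized weights sum to 0.025772.
P(garment 5 | evidence) = 0.0029328 / 0.025772 ≈ 0.114.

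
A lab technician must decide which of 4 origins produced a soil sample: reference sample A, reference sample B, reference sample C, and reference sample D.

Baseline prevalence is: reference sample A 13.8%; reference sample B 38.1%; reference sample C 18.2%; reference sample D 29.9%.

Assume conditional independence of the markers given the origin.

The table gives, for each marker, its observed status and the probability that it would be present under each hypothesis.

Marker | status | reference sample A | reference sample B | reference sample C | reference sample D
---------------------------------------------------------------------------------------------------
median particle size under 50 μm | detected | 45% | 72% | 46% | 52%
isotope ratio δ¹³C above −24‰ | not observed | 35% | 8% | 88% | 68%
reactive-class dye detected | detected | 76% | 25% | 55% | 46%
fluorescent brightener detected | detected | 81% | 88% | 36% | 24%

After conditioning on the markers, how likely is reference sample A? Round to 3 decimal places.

For each hypothesis, the unnormalized posterior weight is prior × product of the marker likelihoods (using 1 − P(present | H) for each absent marker):
  reference sample A: 0.138 × 0.45 × (1 − 0.35) × 0.76 × 0.81 = 0.024849
  reference sample B: 0.381 × 0.72 × (1 − 0.08) × 0.25 × 0.88 = 0.055522
  reference sample C: 0.182 × 0.46 × (1 − 0.88) × 0.55 × 0.36 = 0.0019892
  reference sample D: 0.299 × 0.52 × (1 − 0.68) × 0.46 × 0.24 = 0.0054928
Normalizing constant Z = 0.024849 + 0.055522 + 0.0019892 + 0.0054928 = 0.087853.
P(reference sample A | evidence) = 0.024849 / 0.087853 ≈ 0.283.

0.283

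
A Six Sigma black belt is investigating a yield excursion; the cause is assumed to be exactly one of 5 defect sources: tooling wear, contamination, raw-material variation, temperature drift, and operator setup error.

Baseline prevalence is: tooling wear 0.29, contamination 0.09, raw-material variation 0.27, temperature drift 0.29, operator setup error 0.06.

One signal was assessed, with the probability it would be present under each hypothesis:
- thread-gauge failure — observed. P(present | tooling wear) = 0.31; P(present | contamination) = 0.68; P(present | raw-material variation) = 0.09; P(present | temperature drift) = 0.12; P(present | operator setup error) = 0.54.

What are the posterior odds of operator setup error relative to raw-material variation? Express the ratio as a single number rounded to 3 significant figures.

Unnormalized posterior weight (prior times the signal likelihood) for each of the two hypotheses:
  operator setup error: 0.06 × 0.54 = 0.0324
  raw-material variation: 0.27 × 0.09 = 0.0243
Odds(operator setup error : raw-material variation) = 0.0324 / 0.0243 ≈ 1.33.

1.33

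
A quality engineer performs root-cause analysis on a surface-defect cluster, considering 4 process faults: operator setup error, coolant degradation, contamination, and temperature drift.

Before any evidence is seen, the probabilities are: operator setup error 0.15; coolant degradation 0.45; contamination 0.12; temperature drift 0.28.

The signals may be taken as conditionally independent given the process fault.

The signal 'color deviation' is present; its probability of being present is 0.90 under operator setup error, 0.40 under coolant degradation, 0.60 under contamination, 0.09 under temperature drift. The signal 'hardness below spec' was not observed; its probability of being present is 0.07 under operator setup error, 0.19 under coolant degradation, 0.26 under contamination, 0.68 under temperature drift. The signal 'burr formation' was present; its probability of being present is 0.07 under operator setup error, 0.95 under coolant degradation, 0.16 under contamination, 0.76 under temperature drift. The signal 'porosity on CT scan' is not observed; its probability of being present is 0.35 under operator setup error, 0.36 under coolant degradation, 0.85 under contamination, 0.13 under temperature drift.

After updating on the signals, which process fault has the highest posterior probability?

coolant degradation

Multiply each prior by the joint likelihood of the signal pattern (using 1 − P(present | H) for each absent signal):
  operator setup error: 0.15 × 0.90 × (1 − 0.07) × 0.07 × (1 − 0.35) = 0.0057125
  coolant degradation: 0.45 × 0.40 × (1 − 0.19) × 0.95 × (1 − 0.36) = 0.088646
  contamination: 0.12 × 0.60 × (1 − 0.26) × 0.16 × (1 − 0.85) = 0.0012787
  temperature drift: 0.28 × 0.09 × (1 − 0.68) × 0.76 × (1 − 0.13) = 0.0053319
Normalizing constant Z = 0.0057125 + 0.088646 + 0.0012787 + 0.0053319 = 0.10097.
P(operator setup error | evidence) ≈ 0.0057125 / 0.10097 ≈ 0.057
P(coolant degradation | evidence) ≈ 0.088646 / 0.10097 ≈ 0.878
P(contamination | evidence) ≈ 0.0012787 / 0.10097 ≈ 0.013
P(temperature drift | evidence) ≈ 0.0053319 / 0.10097 ≈ 0.053
The largest is 0.878, so coolant degradation is most probable.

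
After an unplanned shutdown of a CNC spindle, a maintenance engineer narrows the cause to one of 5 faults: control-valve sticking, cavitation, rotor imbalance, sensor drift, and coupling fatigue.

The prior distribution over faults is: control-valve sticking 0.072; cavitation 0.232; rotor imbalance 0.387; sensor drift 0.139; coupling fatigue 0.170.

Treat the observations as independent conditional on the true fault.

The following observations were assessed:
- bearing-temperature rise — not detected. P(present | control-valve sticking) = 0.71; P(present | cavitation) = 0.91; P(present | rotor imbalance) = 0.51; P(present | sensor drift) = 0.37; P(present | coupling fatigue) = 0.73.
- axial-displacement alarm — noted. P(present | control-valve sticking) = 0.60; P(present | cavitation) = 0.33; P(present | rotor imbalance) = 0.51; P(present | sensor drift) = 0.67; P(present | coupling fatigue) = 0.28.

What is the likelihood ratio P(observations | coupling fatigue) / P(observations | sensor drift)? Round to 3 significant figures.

0.179

Take the product of per-observation likelihoods under each hypothesis (using 1 − P(present | H) for each absent observation), then divide.
  coupling fatigue: (1 − 0.73) × 0.28 = 0.0756
  sensor drift: (1 − 0.37) × 0.67 = 0.4221
Bayes factor = 0.0756 / 0.4221 ≈ 0.179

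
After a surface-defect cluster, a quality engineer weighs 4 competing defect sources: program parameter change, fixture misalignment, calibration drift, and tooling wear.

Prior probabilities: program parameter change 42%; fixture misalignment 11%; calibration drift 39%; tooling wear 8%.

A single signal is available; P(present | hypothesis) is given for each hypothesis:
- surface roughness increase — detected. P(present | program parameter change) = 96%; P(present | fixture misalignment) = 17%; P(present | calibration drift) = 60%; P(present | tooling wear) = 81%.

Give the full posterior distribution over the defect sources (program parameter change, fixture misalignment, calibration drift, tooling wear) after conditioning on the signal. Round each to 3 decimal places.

By Bayes' rule, the unnormalized weight for each hypothesis is prior × likelihood:
  program parameter change: 0.42 × 0.96 = 0.4032
  fixture misalignment: 0.11 × 0.17 = 0.0187
  calibration drift: 0.39 × 0.60 = 0.234
  tooling wear: 0.08 × 0.81 = 0.0648
The unnormalized weights sum to 0.7207.
P(program parameter change | evidence) = 0.4032 / 0.7207 ≈ 0.559
P(fixture misalignment | evidence) = 0.0187 / 0.7207 ≈ 0.026
P(calibration drift | evidence) = 0.234 / 0.7207 ≈ 0.325
P(tooling wear | evidence) = 0.0648 / 0.7207 ≈ 0.090

0.559, 0.026, 0.325, 0.090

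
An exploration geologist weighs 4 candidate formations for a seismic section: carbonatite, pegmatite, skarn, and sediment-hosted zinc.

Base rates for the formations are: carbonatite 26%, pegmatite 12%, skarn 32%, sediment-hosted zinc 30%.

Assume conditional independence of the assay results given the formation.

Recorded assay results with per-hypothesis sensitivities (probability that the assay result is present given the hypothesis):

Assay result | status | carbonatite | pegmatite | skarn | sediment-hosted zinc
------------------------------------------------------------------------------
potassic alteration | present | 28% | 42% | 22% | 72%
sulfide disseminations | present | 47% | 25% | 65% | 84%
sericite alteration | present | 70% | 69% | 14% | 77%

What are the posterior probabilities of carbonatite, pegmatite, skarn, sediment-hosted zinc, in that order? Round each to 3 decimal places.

Multiply each prior by the joint likelihood of the assay result pattern:
  carbonatite: 0.26 × 0.28 × 0.47 × 0.70 = 0.023951
  pegmatite: 0.12 × 0.42 × 0.25 × 0.69 = 0.008694
  skarn: 0.32 × 0.22 × 0.65 × 0.14 = 0.0064064
  sediment-hosted zinc: 0.30 × 0.72 × 0.84 × 0.77 = 0.13971
Marginal likelihood of the evidence = 0.17876.
P(carbonatite | evidence) = 0.023951 / 0.17876 ≈ 0.134
P(pegmatite | evidence) = 0.008694 / 0.17876 ≈ 0.049
P(skarn | evidence) = 0.0064064 / 0.17876 ≈ 0.036
P(sediment-hosted zinc | evidence) = 0.13971 / 0.17876 ≈ 0.782

0.134, 0.049, 0.036, 0.782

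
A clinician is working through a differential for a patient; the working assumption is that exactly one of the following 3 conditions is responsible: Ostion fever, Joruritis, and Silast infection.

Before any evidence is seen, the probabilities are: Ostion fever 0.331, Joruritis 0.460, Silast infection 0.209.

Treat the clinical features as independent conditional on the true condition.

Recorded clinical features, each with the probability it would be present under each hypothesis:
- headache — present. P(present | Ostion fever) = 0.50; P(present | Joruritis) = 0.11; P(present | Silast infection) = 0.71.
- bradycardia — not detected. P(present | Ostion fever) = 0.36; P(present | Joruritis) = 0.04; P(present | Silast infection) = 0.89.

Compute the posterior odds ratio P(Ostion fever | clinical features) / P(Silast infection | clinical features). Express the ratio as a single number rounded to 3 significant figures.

6.49

The normalizing constant cancels in an odds ratio, so compute prior × likelihood for the two hypotheses only (using 1 − P(present | H) for each absent clinical feature):
  Ostion fever: 0.331 × 0.50 × (1 − 0.36) = 0.10592
  Silast infection: 0.209 × 0.71 × (1 − 0.89) = 0.016323
Posterior odds = 0.10592 / 0.016323 ≈ 6.49.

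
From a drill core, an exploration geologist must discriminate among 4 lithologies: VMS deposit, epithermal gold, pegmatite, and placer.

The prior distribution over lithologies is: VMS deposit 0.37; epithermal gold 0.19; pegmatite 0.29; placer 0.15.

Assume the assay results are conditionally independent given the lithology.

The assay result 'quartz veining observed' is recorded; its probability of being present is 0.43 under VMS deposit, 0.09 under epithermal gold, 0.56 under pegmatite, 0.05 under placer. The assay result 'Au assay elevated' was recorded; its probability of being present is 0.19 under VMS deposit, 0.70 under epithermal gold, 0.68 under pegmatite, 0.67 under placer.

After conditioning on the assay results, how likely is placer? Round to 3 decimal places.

For each hypothesis, the unnormalized posterior weight is prior × product of the assay result likelihoods:
  VMS deposit: 0.37 × 0.43 × 0.19 = 0.030229
  epithermal gold: 0.19 × 0.09 × 0.70 = 0.01197
  pegmatite: 0.29 × 0.56 × 0.68 = 0.11043
  placer: 0.15 × 0.05 × 0.67 = 0.005025
Marginal likelihood of the evidence = 0.15766.
P(placer | evidence) = 0.005025 / 0.15766 ≈ 0.032.

0.032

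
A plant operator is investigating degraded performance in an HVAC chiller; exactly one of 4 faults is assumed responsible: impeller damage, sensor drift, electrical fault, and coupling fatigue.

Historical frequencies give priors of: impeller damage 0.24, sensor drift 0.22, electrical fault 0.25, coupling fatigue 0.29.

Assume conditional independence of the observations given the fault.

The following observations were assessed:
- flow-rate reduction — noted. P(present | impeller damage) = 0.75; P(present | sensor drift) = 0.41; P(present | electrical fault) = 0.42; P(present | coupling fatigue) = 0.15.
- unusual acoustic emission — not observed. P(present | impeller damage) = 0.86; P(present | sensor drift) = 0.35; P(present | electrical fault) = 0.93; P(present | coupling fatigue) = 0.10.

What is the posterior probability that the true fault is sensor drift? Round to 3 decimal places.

0.450

Multiply each prior by the joint likelihood of the evidence pattern (using 1 − P(present | H) for each absent observation):
  impeller damage: 0.24 × 0.75 × (1 − 0.86) = 0.0252
  sensor drift: 0.22 × 0.41 × (1 − 0.35) = 0.05863
  electrical fault: 0.25 × 0.42 × (1 − 0.93) = 0.00735
  coupling fatigue: 0.29 × 0.15 × (1 − 0.10) = 0.03915
Marginal likelihood of the evidence = 0.13033.
P(sensor drift | evidence) = 0.05863 / 0.13033 ≈ 0.450.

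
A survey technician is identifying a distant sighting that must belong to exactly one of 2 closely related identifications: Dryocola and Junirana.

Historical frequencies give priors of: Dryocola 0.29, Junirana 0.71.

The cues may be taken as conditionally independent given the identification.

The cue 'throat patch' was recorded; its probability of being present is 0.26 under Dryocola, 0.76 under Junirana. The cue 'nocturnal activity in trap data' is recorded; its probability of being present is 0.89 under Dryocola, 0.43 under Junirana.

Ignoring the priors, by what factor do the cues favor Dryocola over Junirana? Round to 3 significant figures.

0.708

Take the product of per-cue likelihoods under each hypothesis, then divide.
  Dryocola: 0.26 × 0.89 = 0.2314
  Junirana: 0.76 × 0.43 = 0.3268
Bayes factor = 0.2314 / 0.3268 ≈ 0.708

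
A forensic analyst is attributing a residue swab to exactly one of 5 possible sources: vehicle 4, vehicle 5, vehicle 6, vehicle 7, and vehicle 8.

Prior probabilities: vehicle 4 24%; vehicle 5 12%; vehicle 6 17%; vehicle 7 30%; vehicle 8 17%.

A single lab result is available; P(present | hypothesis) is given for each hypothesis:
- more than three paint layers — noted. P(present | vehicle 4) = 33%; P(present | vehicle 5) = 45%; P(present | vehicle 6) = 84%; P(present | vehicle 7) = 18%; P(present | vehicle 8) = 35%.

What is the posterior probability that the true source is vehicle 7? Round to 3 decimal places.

0.139

By Bayes' rule, the unnormalized weight for each hypothesis is prior × likelihood:
  vehicle 4: 0.24 × 0.33 = 0.0792
  vehicle 5: 0.12 × 0.45 = 0.054
  vehicle 6: 0.17 × 0.84 = 0.1428
  vehicle 7: 0.30 × 0.18 = 0.054
  vehicle 8: 0.17 × 0.35 = 0.0595
The unnormalized weights sum to 0.3895.
P(vehicle 7 | evidence) = 0.054 / 0.3895 ≈ 0.139.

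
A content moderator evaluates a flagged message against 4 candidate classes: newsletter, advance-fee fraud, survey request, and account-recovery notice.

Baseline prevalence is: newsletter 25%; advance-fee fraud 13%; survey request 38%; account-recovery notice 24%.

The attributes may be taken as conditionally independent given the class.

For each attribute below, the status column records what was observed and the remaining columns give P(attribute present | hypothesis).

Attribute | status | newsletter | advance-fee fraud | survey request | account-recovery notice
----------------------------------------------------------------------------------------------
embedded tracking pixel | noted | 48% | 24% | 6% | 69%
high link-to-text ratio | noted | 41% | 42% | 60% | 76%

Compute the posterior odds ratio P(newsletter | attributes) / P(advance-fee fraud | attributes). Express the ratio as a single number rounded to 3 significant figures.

3.75

Posterior odds equal prior odds times the likelihood ratio; only the two competing hypotheses matter.
  newsletter: 0.25 × 0.48 × 0.41 = 0.0492
  advance-fee fraud: 0.13 × 0.24 × 0.42 = 0.013104
Odds(newsletter : advance-fee fraud) = 0.0492 / 0.013104 ≈ 3.75.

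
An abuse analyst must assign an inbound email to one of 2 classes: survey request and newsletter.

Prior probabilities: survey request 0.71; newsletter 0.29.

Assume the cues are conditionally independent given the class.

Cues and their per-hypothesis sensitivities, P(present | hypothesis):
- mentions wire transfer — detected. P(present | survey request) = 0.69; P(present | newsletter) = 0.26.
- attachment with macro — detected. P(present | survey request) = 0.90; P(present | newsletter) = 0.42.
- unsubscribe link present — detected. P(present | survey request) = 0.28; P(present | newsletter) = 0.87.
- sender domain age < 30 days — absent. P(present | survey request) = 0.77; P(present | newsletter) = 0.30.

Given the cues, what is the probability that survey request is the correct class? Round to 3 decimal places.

For each hypothesis, the unnormalized posterior weight is prior × product of the cue likelihoods (using 1 − P(present | H) for each absent cue):
  survey request: 0.71 × 0.69 × 0.90 × 0.28 × (1 − 0.77) = 0.028395
  newsletter: 0.29 × 0.26 × 0.42 × 0.87 × (1 − 0.30) = 0.019286
Normalizing constant Z = 0.028395 + 0.019286 = 0.04768.
P(survey request | evidence) = 0.028395 / 0.04768 ≈ 0.596.

0.596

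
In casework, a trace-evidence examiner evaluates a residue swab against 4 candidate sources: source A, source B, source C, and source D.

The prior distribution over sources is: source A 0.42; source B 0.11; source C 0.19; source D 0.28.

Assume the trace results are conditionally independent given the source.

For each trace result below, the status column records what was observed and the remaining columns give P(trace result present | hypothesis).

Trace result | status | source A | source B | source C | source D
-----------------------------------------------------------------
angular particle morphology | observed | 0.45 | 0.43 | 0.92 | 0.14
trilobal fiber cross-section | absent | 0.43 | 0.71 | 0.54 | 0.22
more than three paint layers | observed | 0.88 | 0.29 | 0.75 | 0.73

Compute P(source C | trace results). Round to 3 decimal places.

Multiply each prior by the joint likelihood of the trace result pattern (using 1 − P(present | H) for each absent trace result):
  source A: 0.42 × 0.45 × (1 − 0.43) × 0.88 = 0.094802
  source B: 0.11 × 0.43 × (1 − 0.71) × 0.29 = 0.0039779
  source C: 0.19 × 0.92 × (1 − 0.54) × 0.75 = 0.060306
  source D: 0.28 × 0.14 × (1 − 0.22) × 0.73 = 0.02232
The unnormalized weights sum to 0.18141.
P(source C | evidence) = 0.060306 / 0.18141 ≈ 0.332.

0.332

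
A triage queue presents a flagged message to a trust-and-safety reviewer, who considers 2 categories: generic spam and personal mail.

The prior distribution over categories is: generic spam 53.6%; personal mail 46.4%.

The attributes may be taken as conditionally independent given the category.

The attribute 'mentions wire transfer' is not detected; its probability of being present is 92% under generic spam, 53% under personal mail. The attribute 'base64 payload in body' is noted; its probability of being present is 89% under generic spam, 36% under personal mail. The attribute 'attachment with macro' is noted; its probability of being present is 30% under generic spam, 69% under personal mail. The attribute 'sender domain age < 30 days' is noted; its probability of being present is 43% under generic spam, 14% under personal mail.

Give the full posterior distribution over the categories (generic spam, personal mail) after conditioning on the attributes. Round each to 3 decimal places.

0.394, 0.606

By Bayes' rule with conditional independence, the unnormalized weight for each hypothesis is prior × ∏ likelihoods (using 1 − P(present | H) for each absent attribute):
  generic spam: 0.536 × (1 − 0.92) × 0.89 × 0.30 × 0.43 = 0.0049231
  personal mail: 0.464 × (1 − 0.53) × 0.36 × 0.69 × 0.14 = 0.007584
Marginal likelihood of the evidence = 0.012507.
P(generic spam | evidence) = 0.0049231 / 0.012507 ≈ 0.394
P(personal mail | evidence) = 0.007584 / 0.012507 ≈ 0.606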